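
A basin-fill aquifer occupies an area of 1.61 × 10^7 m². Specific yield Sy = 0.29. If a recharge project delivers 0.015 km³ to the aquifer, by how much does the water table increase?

Δh ≈ 3.21 m

ΔV = 0.015 km³ = 1.5 × 10^7 m³
Δh = ΔV / (Sy × A) = 1.5 × 10^7 m³ / (0.29 × 1.61 × 10^7 m²) = 3.213 m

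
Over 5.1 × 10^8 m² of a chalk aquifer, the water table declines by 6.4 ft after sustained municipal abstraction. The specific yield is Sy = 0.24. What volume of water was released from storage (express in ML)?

Δh = 6.4 ft = 1.951 m
ΔV = Sy × A × Δh = 0.24 × 5.1 × 10^8 m² × 1.951 m = 2.388 × 10^8 m³
ΔV = 2.388 × 10^8 m³ = 2.388 × 10^5 ML

ΔV ≈ 2.39 × 10^5 ML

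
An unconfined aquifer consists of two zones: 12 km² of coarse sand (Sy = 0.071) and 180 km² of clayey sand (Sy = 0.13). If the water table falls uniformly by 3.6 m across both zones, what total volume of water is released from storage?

ΔV ≈ 8.73 × 10^7 m³

A₁ = 12 km² = 1.2 × 10^7 m²; A₂ = 180 km² = 1.8 × 10^8 m²
ΔV₁ = 0.071 × 1.2 × 10^7 × 3.6 = 3.067 × 10^6 m³
ΔV₂ = 0.13 × 1.8 × 10^8 × 3.6 = 8.424 × 10^7 m³
ΔV = ΔV₁ + ΔV₂ = 8.731 × 10^7 m³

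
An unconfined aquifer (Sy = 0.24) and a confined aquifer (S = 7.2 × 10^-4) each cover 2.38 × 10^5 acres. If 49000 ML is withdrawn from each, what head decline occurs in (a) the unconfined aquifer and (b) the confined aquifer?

A = 2.38 × 10^5 acres = 9.632 × 10^8 m²
ΔV = 49000 ML = 4.9 × 10^7 m³
Unconfined: Δh_u = ΔV/(Sy·A) = 4.9 × 10^7/(0.24 × 9.632 × 10^8) = 0.212 m
Confined: Δh_c = ΔV/(S·A) = 4.9 × 10^7/(7.2 × 10^-4 × 9.632 × 10^8) = 70.66 m

Δh_u ≈ 0.212 m; Δh_c ≈ 70.7 m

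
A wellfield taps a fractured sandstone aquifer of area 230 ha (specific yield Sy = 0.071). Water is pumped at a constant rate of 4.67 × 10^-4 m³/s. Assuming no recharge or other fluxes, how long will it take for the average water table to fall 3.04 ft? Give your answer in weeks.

t ≈ 536 weeks

A = 230 ha = 2.3 × 10^6 m²
Δh = 3.04 ft = 0.9266 m
ΔV = Sy × A × Δh = 0.071 × 2.3 × 10^6 × 0.9266 = 1.513 × 10^5 m³
Q = 4.67 × 10^-4 m³/s = 40.35 m³/d
t = ΔV / Q = 1.513 × 10^5 m³ / 40.35 m³/d = 3750 d
t = 3750 d ≈ 535.7 weeks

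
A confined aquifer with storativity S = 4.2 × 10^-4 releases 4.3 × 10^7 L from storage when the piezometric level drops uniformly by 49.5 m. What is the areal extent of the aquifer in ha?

A ≈ 207 ha

ΔV = 4.3 × 10^7 L = 43000 m³
A = ΔV / (S × Δh) = 43000 / (4.2 × 10^-4 × 49.5) = 2.068 × 10^6 m²
A = 2.068 × 10^6 m² = 206.8 ha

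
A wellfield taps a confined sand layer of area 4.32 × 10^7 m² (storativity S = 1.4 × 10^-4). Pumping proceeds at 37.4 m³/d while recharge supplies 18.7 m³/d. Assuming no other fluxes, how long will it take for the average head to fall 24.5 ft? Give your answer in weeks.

t ≈ 345 weeks

Δh = 24.5 ft = 7.468 m
ΔV = S × A × Δh = 1.4 × 10^-4 × 4.32 × 10^7 × 7.468 = 45160 m³
Net withdrawal = 37.4 − 18.7 = 18.7 m³/d
t = ΔV / Q = 45160 m³ / 18.7 m³/d = 2415 d
t = 2415 d ≈ 345 weeks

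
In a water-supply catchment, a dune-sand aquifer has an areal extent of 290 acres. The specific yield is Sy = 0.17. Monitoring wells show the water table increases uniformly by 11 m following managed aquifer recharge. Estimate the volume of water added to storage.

ΔV ≈ 2.19 × 10^6 m³

A = 290 acres = 1.174 × 10^6 m²
ΔV = Sy × A × Δh = 0.17 × 1.174 × 10^6 m² × 11 m = 2.195 × 10^6 m³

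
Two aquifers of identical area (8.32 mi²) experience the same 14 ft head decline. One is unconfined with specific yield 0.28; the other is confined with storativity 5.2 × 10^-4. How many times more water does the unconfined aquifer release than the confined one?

ΔV_u / ΔV_c ≈ 538

A = 8.32 mi² = 2.155 × 10^7 m²
Δh = 14 ft = 4.267 m
Unconfined: ΔV_u = Sy × A × Δh = 0.28 × 2.155 × 10^7 × 4.267 = 2.575 × 10^7 m³
Confined: ΔV_c = S × A × Δh = 5.2 × 10^-4 × 2.155 × 10^7 × 4.267 = 47820 m³
Ratio = ΔV_u / ΔV_c = Sy / S = 0.28 / 5.2 × 10^-4 = 538.5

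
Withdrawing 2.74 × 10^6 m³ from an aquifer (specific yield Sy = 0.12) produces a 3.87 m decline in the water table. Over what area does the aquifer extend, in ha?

A = ΔV / (Sy × Δh) = 2.74 × 10^6 / (0.12 × 3.87) = 5.9 × 10^6 m²
A = 5.9 × 10^6 m² = 590 ha

A ≈ 590 ha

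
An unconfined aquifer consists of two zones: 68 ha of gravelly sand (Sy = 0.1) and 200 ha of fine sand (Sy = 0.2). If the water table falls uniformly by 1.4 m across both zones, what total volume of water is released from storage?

A₁ = 68 ha = 6.8 × 10^5 m²; A₂ = 200 ha = 2 × 10^6 m²
ΔV₁ = 0.1 × 6.8 × 10^5 × 1.4 = 95200 m³
ΔV₂ = 0.2 × 2 × 10^6 × 1.4 = 5.6 × 10^5 m³
ΔV = ΔV₁ + ΔV₂ = 6.552 × 10^5 m³

ΔV ≈ 6.55 × 10^5 m³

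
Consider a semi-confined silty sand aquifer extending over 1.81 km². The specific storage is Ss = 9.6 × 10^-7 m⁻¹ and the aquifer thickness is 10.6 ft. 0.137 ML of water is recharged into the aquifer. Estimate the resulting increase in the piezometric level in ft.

Δh ≈ 80.1 ft

b = 10.6 ft = 3.231 m
S = Ss × b = 9.6 × 10^-7 m⁻¹ × 3.231 m = 3.102 × 10^-6
A = 1.81 km² = 1.81 × 10^6 m²
ΔV = 0.137 ML = 137 m³
Δh = ΔV / (S × A) = 137 m³ / (3.102 × 10^-6 × 1.81 × 10^6 m²) = 24.4 m
Δh = 24.4 m = 80.06 ft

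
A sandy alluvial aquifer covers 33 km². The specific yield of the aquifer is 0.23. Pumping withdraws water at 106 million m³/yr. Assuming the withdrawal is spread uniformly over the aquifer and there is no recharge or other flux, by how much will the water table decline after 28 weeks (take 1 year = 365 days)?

Δh ≈ 7.5 m

A = 33 km² = 3.3 × 10^7 m²
Q = 106 million m³/yr = 2.904 × 10^5 m³/d
t = 28 weeks = 196 d
ΔV = Q × t = 2.904 × 10^5 m³/d × 196 d = 5.692 × 10^7 m³
Δh = ΔV / (Sy × A) = 5.692 × 10^7 / (0.23 × 3.3 × 10^7) = 7.499 m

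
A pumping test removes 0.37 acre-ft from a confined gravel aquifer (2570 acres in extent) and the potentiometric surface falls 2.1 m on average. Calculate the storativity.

S ≈ 2.1 × 10^-5

A = 2570 acres = 1.04 × 10^7 m²
ΔV = 0.37 acre-ft = 456.4 m³
S = ΔV / (A × Δh) = 456.4 m³ / (1.04 × 10^7 m² × 2.1 m) = 2.09 × 10^-5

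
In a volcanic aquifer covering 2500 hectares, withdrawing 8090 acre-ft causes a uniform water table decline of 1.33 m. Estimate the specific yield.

Sy ≈ 0.3

A = 2500 hectares = 2.5 × 10^7 m²
ΔV = 8090 acre-ft = 9.979 × 10^6 m³
Sy = ΔV / (A × Δh) = 9.979 × 10^6 m³ / (2.5 × 10^7 m² × 1.33 m) = 0.3001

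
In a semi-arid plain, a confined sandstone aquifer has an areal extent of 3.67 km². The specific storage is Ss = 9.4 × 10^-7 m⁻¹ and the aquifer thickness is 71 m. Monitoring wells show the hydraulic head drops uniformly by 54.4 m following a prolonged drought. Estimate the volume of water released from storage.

S = Ss × b = 9.4 × 10^-7 m⁻¹ × 71 m = 6.674 × 10^-5
A = 3.67 km² = 3.67 × 10^6 m²
ΔV = S × A × Δh = 6.674 × 10^-5 × 3.67 × 10^6 m² × 54.4 m = 13320 m³

ΔV ≈ 13300 m³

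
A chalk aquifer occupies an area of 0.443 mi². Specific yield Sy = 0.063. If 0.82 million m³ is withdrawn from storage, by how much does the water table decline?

Δh ≈ 11.3 m

A = 0.443 mi² = 1.147 × 10^6 m²
ΔV = 0.82 million m³ = 8.2 × 10^5 m³
Δh = ΔV / (Sy × A) = 8.2 × 10^5 m³ / (0.063 × 1.147 × 10^6 m²) = 11.34 m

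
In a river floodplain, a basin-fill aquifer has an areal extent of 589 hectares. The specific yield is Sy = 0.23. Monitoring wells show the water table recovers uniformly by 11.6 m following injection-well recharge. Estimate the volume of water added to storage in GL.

ΔV ≈ 15.7 GL

A = 589 hectares = 5.89 × 10^6 m²
ΔV = Sy × A × Δh = 0.23 × 5.89 × 10^6 m² × 11.6 m = 1.571 × 10^7 m³
ΔV = 1.571 × 10^7 m³ = 15.71 GL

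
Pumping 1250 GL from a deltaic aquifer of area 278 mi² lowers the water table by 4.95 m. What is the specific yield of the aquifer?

Sy ≈ 0.35

A = 278 mi² = 7.2 × 10^8 m²
ΔV = 1250 GL = 1.25 × 10^9 m³
Sy = ΔV / (A × Δh) = 1.25 × 10^9 m³ / (7.2 × 10^8 m² × 4.95 m) = 0.3507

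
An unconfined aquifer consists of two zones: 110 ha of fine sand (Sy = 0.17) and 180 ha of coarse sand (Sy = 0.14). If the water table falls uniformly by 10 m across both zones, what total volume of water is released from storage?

A₁ = 110 ha = 1.1 × 10^6 m²; A₂ = 180 ha = 1.8 × 10^6 m²
ΔV₁ = 0.17 × 1.1 × 10^6 × 10 = 1.87 × 10^6 m³
ΔV₂ = 0.14 × 1.8 × 10^6 × 10 = 2.52 × 10^6 m³
ΔV = ΔV₁ + ΔV₂ = 4.39 × 10^6 m³

ΔV ≈ 4.39 × 10^6 m³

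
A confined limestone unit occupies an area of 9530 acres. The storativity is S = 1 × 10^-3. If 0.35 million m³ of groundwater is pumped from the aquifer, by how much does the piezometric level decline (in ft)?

A = 9530 acres = 3.857 × 10^7 m²
ΔV = 0.35 million m³ = 3.5 × 10^5 m³
Δh = ΔV / (S × A) = 3.5 × 10^5 m³ / (0.001 × 3.857 × 10^7 m²) = 9.075 m
Δh = 9.075 m = 29.77 ft

Δh ≈ 29.8 ft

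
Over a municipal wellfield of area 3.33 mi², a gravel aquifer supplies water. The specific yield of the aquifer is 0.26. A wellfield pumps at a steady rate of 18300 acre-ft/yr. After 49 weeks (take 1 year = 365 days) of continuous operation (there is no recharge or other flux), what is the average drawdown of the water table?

A = 3.33 mi² = 8.625 × 10^6 m²
Q = 18300 acre-ft/yr = 61840 m³/d
t = 49 weeks = 343 d
ΔV = Q × t = 61840 m³/d × 343 d = 2.121 × 10^7 m³
Δh = ΔV / (Sy × A) = 2.121 × 10^7 / (0.26 × 8.625 × 10^6) = 9.46 m

Δh ≈ 9.46 m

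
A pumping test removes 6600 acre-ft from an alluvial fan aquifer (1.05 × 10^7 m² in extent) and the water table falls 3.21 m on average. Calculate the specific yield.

ΔV = 6600 acre-ft = 8.141 × 10^6 m³
Sy = ΔV / (A × Δh) = 8.141 × 10^6 m³ / (1.05 × 10^7 m² × 3.21 m) = 0.2415

Sy ≈ 0.24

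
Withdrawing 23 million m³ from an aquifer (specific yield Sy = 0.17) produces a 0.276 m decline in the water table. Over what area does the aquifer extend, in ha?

ΔV = 23 million m³ = 2.3 × 10^7 m³
A = ΔV / (Sy × Δh) = 2.3 × 10^7 / (0.17 × 0.276) = 4.902 × 10^8 m²
A = 4.902 × 10^8 m² = 49020 ha

A ≈ 49000 ha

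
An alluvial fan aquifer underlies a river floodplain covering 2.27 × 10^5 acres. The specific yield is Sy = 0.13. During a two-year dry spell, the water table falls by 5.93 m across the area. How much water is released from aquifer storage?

A = 2.27 × 10^5 acres = 9.186 × 10^8 m²
ΔV = Sy × A × Δh = 0.13 × 9.186 × 10^8 m² × 5.93 m = 7.082 × 10^8 m³

ΔV ≈ 7.08 × 10^8 m³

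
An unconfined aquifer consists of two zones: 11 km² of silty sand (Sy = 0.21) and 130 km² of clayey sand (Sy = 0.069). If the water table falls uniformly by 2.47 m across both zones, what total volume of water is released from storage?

ΔV ≈ 2.79 × 10^7 m³

A₁ = 11 km² = 1.1 × 10^7 m²; A₂ = 130 km² = 1.3 × 10^8 m²
ΔV₁ = 0.21 × 1.1 × 10^7 × 2.47 = 5.706 × 10^6 m³
ΔV₂ = 0.069 × 1.3 × 10^8 × 2.47 = 2.216 × 10^7 m³
ΔV = ΔV₁ + ΔV₂ = 2.786 × 10^7 m³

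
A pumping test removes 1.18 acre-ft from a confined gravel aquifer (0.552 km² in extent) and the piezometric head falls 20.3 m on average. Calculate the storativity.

A = 0.552 km² = 5.52 × 10^5 m²
ΔV = 1.18 acre-ft = 1456 m³
S = ΔV / (A × Δh) = 1456 m³ / (5.52 × 10^5 m² × 20.3 m) = 1.299 × 10^-4

S ≈ 1.3 × 10^-4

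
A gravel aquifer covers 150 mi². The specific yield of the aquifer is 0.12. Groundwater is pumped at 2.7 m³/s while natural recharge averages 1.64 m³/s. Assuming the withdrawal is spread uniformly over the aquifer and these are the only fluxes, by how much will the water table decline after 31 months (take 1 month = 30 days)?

Δh ≈ 1.83 m

A = 150 mi² = 3.885 × 10^8 m²
Net abstraction = 2.7 − 1.64 = 1.06 m³/s
Q_net = 1.06 m³/s = 91580 m³/d
t = 31 months = 930 d
ΔV = Q × t = 91580 m³/d × 930 d = 8.517 × 10^7 m³
Δh = ΔV / (Sy × A) = 8.517 × 10^7 / (0.12 × 3.885 × 10^8) = 1.827 m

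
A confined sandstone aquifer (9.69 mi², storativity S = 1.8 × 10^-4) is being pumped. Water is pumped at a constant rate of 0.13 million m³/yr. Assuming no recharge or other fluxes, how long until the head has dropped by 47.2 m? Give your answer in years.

t ≈ 1.64 years

A = 9.69 mi² = 2.51 × 10^7 m²
ΔV = S × A × Δh = 1.8 × 10^-4 × 2.51 × 10^7 × 47.2 = 2.132 × 10^5 m³
Q = 0.13 million m³/yr = 356.2 m³/d
t = ΔV / Q = 2.132 × 10^5 m³ / 356.2 m³/d = 598.7 d
t = 598.7 d ≈ 1.64 years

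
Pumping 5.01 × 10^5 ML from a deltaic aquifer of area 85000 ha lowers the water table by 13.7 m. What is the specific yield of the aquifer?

A = 85000 ha = 8.5 × 10^8 m²
ΔV = 5.01 × 10^5 ML = 5.01 × 10^8 m³
Sy = ΔV / (A × Δh) = 5.01 × 10^8 m³ / (8.5 × 10^8 m² × 13.7 m) = 0.04302

Sy ≈ 0.043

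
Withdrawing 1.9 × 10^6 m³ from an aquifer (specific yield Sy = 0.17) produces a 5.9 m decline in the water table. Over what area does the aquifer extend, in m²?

A = ΔV / (Sy × Δh) = 1.9 × 10^6 / (0.17 × 5.9) = 1.894 × 10^6 m²

A ≈ 1.89 × 10^6 m²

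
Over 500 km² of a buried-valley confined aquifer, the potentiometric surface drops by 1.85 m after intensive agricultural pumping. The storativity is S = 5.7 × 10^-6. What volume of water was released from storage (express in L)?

A = 500 km² = 5 × 10^8 m²
ΔV = S × A × Δh = 5.7 × 10^-6 × 5 × 10^8 m² × 1.85 m = 5272 m³
ΔV = 5272 m³ = 5.272 × 10^6 L

ΔV ≈ 5.27 × 10^6 L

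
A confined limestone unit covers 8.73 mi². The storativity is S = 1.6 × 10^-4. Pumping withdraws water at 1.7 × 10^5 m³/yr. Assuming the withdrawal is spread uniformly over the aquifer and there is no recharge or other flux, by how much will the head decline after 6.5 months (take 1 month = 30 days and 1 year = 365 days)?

Δh ≈ 25.1 m

A = 8.73 mi² = 2.261 × 10^7 m²
Q = 1.7 × 10^5 m³/yr = 465.8 m³/d
t = 6.5 months = 195 d
ΔV = Q × t = 465.8 m³/d × 195 d = 90820 m³
Δh = ΔV / (S × A) = 90820 / (1.6 × 10^-4 × 2.261 × 10^7) = 25.1 m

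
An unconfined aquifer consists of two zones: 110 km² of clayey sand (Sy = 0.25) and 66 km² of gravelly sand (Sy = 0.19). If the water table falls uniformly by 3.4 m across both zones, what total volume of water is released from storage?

ΔV ≈ 1.36 × 10^8 m³

A₁ = 110 km² = 1.1 × 10^8 m²; A₂ = 66 km² = 6.6 × 10^7 m²
ΔV₁ = 0.25 × 1.1 × 10^8 × 3.4 = 9.35 × 10^7 m³
ΔV₂ = 0.19 × 6.6 × 10^7 × 3.4 = 4.264 × 10^7 m³
ΔV = ΔV₁ + ΔV₂ = 1.361 × 10^8 m³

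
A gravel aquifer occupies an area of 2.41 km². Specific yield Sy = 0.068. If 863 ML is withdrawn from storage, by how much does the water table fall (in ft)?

A = 2.41 km² = 2.41 × 10^6 m²
ΔV = 863 ML = 8.63 × 10^5 m³
Δh = ΔV / (Sy × A) = 8.63 × 10^5 m³ / (0.068 × 2.41 × 10^6 m²) = 5.266 m
Δh = 5.266 m = 17.28 ft

Δh ≈ 17.3 ft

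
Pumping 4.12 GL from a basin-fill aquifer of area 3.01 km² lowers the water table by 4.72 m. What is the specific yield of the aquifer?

Sy ≈ 0.29

A = 3.01 km² = 3.01 × 10^6 m²
ΔV = 4.12 GL = 4.12 × 10^6 m³
Sy = ΔV / (A × Δh) = 4.12 × 10^6 m³ / (3.01 × 10^6 m² × 4.72 m) = 0.29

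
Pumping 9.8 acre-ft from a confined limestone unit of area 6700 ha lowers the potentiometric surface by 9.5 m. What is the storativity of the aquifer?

S ≈ 1.9 × 10^-5

A = 6700 ha = 6.7 × 10^7 m²
ΔV = 9.8 acre-ft = 12090 m³
S = ΔV / (A × Δh) = 12090 m³ / (6.7 × 10^7 m² × 9.5 m) = 1.899 × 10^-5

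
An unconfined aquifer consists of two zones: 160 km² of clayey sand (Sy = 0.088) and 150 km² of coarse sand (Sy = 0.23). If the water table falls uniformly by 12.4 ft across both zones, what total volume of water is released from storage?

ΔV ≈ 1.84 × 10^8 m³

A₁ = 160 km² = 1.6 × 10^8 m²; A₂ = 150 km² = 1.5 × 10^8 m²
Δh = 12.4 ft = 3.78 m
ΔV₁ = 0.088 × 1.6 × 10^8 × 3.78 = 5.322 × 10^7 m³
ΔV₂ = 0.23 × 1.5 × 10^8 × 3.78 = 1.304 × 10^8 m³
ΔV = ΔV₁ + ΔV₂ = 1.836 × 10^8 m³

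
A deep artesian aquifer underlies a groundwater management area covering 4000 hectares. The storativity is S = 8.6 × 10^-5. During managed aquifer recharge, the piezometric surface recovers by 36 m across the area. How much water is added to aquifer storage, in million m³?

ΔV ≈ 0.124 million m³

A = 4000 hectares = 4 × 10^7 m²
ΔV = S × A × Δh = 8.6 × 10^-5 × 4 × 10^7 m² × 36 m = 1.238 × 10^5 m³
ΔV = 1.238 × 10^5 m³ = 0.1238 million m³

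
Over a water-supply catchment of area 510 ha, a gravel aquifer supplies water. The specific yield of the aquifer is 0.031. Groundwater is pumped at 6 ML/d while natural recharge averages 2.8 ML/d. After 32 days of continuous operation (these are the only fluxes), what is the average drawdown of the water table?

Δh ≈ 0.648 m

A = 510 ha = 5.1 × 10^6 m²
Net abstraction = 6 − 2.8 = 3.2 ML/d
Q_net = 3.2 ML/d = 3200 m³/d
ΔV = Q × t = 3200 m³/d × 32 d = 1.024 × 10^5 m³
Δh = ΔV / (Sy × A) = 1.024 × 10^5 / (0.031 × 5.1 × 10^6) = 0.6477 m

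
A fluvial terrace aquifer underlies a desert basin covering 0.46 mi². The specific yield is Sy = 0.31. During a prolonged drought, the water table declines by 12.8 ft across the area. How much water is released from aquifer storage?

ΔV ≈ 1.44 × 10^6 m³

A = 0.46 mi² = 1.191 × 10^6 m²
Δh = 12.8 ft = 3.901 m
ΔV = Sy × A × Δh = 0.31 × 1.191 × 10^6 m² × 3.901 m = 1.441 × 10^6 m³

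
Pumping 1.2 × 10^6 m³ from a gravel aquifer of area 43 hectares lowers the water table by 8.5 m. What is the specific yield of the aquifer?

A = 43 hectares = 4.3 × 10^5 m²
Sy = ΔV / (A × Δh) = 1.2 × 10^6 m³ / (4.3 × 10^5 m² × 8.5 m) = 0.3283

Sy ≈ 0.33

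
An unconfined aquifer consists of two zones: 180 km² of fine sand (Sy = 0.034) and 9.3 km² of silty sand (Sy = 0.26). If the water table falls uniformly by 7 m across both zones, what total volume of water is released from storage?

A₁ = 180 km² = 1.8 × 10^8 m²; A₂ = 9.3 km² = 9.3 × 10^6 m²
ΔV₁ = 0.034 × 1.8 × 10^8 × 7 = 4.284 × 10^7 m³
ΔV₂ = 0.26 × 9.3 × 10^6 × 7 = 1.693 × 10^7 m³
ΔV = ΔV₁ + ΔV₂ = 5.977 × 10^7 m³

ΔV ≈ 5.98 × 10^7 m³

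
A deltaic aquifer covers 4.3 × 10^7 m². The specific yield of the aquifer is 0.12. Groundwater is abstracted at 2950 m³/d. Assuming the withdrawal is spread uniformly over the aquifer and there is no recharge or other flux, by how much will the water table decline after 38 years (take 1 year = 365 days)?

t = 38 years = 13870 d
ΔV = Q × t = 2950 m³/d × 13870 d = 4.092 × 10^7 m³
Δh = ΔV / (Sy × A) = 4.092 × 10^7 / (0.12 × 4.3 × 10^7) = 7.93 m

Δh ≈ 7.93 m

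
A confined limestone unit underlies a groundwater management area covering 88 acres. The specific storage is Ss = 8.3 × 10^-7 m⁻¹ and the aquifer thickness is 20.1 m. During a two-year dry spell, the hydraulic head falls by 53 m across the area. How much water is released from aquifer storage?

ΔV ≈ 315 m³

S = Ss × b = 8.3 × 10^-7 m⁻¹ × 20.1 m = 1.668 × 10^-5
A = 88 acres = 3.561 × 10^5 m²
ΔV = S × A × Δh = 1.668 × 10^-5 × 3.561 × 10^5 m² × 53 m = 314.9 m³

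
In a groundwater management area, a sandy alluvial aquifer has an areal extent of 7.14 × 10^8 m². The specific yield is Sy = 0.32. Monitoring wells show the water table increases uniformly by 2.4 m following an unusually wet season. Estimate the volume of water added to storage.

ΔV = Sy × A × Δh = 0.32 × 7.14 × 10^8 m² × 2.4 m = 5.484 × 10^8 m³

ΔV ≈ 5.48 × 10^8 m³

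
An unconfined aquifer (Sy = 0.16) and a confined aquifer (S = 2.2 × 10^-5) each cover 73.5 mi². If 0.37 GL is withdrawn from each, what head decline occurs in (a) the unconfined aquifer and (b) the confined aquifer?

Δh_u ≈ 0.0121 m; Δh_c ≈ 88.3 m

A = 73.5 mi² = 1.904 × 10^8 m²
ΔV = 0.37 GL = 3.7 × 10^5 m³
Unconfined: Δh_u = ΔV/(Sy·A) = 3.7 × 10^5/(0.16 × 1.904 × 10^8) = 0.01215 m
Confined: Δh_c = ΔV/(S·A) = 3.7 × 10^5/(2.2 × 10^-5 × 1.904 × 10^8) = 88.35 m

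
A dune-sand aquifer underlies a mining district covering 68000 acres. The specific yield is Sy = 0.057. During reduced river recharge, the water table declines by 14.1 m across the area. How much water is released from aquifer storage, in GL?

A = 68000 acres = 2.752 × 10^8 m²
ΔV = Sy × A × Δh = 0.057 × 2.752 × 10^8 m² × 14.1 m = 2.212 × 10^8 m³
ΔV = 2.212 × 10^8 m³ = 221.2 GL

ΔV ≈ 221 GL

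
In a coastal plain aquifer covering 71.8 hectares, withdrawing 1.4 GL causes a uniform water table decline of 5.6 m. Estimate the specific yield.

A = 71.8 hectares = 7.18 × 10^5 m²
ΔV = 1.4 GL = 1.4 × 10^6 m³
Sy = ΔV / (A × Δh) = 1.4 × 10^6 m³ / (7.18 × 10^5 m² × 5.6 m) = 0.3482

Sy ≈ 0.35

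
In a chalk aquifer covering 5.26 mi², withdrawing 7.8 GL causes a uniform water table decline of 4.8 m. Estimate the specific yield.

Sy ≈ 0.12

A = 5.26 mi² = 1.362 × 10^7 m²
ΔV = 7.8 GL = 7.8 × 10^6 m³
Sy = ΔV / (A × Δh) = 7.8 × 10^6 m³ / (1.362 × 10^7 m² × 4.8 m) = 0.1193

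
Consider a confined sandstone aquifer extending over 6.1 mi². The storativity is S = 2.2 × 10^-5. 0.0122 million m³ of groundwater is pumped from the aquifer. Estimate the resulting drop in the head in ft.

A = 6.1 mi² = 1.58 × 10^7 m²
ΔV = 0.0122 million m³ = 12200 m³
Δh = ΔV / (S × A) = 12200 m³ / (2.2 × 10^-5 × 1.58 × 10^7 m²) = 35.1 m
Δh = 35.1 m = 115.2 ft

Δh ≈ 115 ft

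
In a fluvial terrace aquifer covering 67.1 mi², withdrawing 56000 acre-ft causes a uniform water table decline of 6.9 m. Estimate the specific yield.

A = 67.1 mi² = 1.738 × 10^8 m²
ΔV = 56000 acre-ft = 6.907 × 10^7 m³
Sy = ΔV / (A × Δh) = 6.907 × 10^7 m³ / (1.738 × 10^8 m² × 6.9 m) = 0.0576

Sy ≈ 0.058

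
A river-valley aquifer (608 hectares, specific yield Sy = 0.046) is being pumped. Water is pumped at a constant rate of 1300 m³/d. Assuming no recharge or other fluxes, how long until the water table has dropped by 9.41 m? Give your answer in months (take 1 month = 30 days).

A = 608 hectares = 6.08 × 10^6 m²
ΔV = Sy × A × Δh = 0.046 × 6.08 × 10^6 × 9.41 = 2.632 × 10^6 m³
t = ΔV / Q = 2.632 × 10^6 m³ / 1300 m³/d = 2024 d
t = 2024 d ≈ 67.48 months

t ≈ 67.5 months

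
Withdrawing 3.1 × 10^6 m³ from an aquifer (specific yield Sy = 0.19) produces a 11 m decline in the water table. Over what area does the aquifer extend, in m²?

A ≈ 1.48 × 10^6 m²

A = ΔV / (Sy × Δh) = 3.1 × 10^6 / (0.19 × 11) = 1.483 × 10^6 m²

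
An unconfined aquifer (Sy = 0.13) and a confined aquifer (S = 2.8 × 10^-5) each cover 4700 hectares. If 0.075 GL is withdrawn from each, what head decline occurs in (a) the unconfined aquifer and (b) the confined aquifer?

Δh_u ≈ 0.0123 m; Δh_c ≈ 57 m

A = 4700 hectares = 4.7 × 10^7 m²
ΔV = 0.075 GL = 75000 m³
Unconfined: Δh_u = ΔV/(Sy·A) = 75000/(0.13 × 4.7 × 10^7) = 0.01227 m
Confined: Δh_c = ΔV/(S·A) = 75000/(2.8 × 10^-5 × 4.7 × 10^7) = 56.99 m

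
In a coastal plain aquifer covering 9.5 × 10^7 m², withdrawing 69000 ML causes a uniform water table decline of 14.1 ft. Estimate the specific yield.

Δh = 14.1 ft = 4.298 m
ΔV = 69000 ML = 6.9 × 10^7 m³
Sy = ΔV / (A × Δh) = 6.9 × 10^7 m³ / (9.5 × 10^7 m² × 4.298 m) = 0.169

Sy ≈ 0.17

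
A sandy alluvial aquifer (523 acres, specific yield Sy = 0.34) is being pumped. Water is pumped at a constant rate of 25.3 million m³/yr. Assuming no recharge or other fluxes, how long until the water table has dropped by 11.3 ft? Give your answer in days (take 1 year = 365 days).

t ≈ 35.8 days

A = 523 acres = 2.117 × 10^6 m²
Δh = 11.3 ft = 3.444 m
ΔV = Sy × A × Δh = 0.34 × 2.117 × 10^6 × 3.444 = 2.479 × 10^6 m³
Q = 25.3 million m³/yr = 69320 m³/d
t = ΔV / Q = 2.479 × 10^6 m³ / 69320 m³/d = 35.76 d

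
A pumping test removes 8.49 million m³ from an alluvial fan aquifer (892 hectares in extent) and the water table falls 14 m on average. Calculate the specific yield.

Sy ≈ 0.068

A = 892 hectares = 8.92 × 10^6 m²
ΔV = 8.49 million m³ = 8.49 × 10^6 m³
Sy = ΔV / (A × Δh) = 8.49 × 10^6 m³ / (8.92 × 10^6 m² × 14 m) = 0.06799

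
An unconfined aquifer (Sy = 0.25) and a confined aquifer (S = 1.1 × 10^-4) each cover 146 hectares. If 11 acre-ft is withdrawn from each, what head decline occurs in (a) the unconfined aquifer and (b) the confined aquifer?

A = 146 hectares = 1.46 × 10^6 m²
ΔV = 11 acre-ft = 13570 m³
Unconfined: Δh_u = ΔV/(Sy·A) = 13570/(0.25 × 1.46 × 10^6) = 0.03717 m
Confined: Δh_c = ΔV/(S·A) = 13570/(1.1 × 10^-4 × 1.46 × 10^6) = 84.49 m

Δh_u ≈ 0.0372 m; Δh_c ≈ 84.5 m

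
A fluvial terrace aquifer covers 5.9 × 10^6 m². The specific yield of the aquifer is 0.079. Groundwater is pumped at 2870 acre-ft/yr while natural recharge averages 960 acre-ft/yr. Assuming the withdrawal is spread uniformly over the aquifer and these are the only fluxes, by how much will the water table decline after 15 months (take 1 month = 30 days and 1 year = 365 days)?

Δh ≈ 6.23 m

Net abstraction = 2870 − 960 = 1910 acre-ft/yr
Q_net = 1910 acre-ft/yr = 6455 m³/d
t = 15 months = 450 d
ΔV = Q × t = 6455 m³/d × 450 d = 2.905 × 10^6 m³
Δh = ΔV / (Sy × A) = 2.905 × 10^6 / (0.079 × 5.9 × 10^6) = 6.232 m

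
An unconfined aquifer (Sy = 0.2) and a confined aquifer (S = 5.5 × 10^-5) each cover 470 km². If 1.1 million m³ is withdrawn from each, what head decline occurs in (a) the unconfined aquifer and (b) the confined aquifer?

A = 470 km² = 4.7 × 10^8 m²
ΔV = 1.1 million m³ = 1.1 × 10^6 m³
Unconfined: Δh_u = ΔV/(Sy·A) = 1.1 × 10^6/(0.2 × 4.7 × 10^8) = 0.0117 m
Confined: Δh_c = ΔV/(S·A) = 1.1 × 10^6/(5.5 × 10^-5 × 4.7 × 10^8) = 42.55 m

Δh_u ≈ 0.0117 m; Δh_c ≈ 42.6 m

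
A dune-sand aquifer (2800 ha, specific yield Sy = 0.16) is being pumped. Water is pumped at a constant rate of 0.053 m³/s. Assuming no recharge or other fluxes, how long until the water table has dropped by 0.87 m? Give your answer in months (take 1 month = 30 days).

A = 2800 ha = 2.8 × 10^7 m²
ΔV = Sy × A × Δh = 0.16 × 2.8 × 10^7 × 0.87 = 3.898 × 10^6 m³
Q = 0.053 m³/s = 4579 m³/d
t = ΔV / Q = 3.898 × 10^6 m³ / 4579 m³/d = 851.2 d
t = 851.2 d ≈ 28.37 months

t ≈ 28.4 months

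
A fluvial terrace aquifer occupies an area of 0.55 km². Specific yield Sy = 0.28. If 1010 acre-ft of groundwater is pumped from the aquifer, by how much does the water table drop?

A = 0.55 km² = 5.5 × 10^5 m²
ΔV = 1010 acre-ft = 1.246 × 10^6 m³
Δh = ΔV / (Sy × A) = 1.246 × 10^6 m³ / (0.28 × 5.5 × 10^5 m²) = 8.09 m

Δh ≈ 8.09 m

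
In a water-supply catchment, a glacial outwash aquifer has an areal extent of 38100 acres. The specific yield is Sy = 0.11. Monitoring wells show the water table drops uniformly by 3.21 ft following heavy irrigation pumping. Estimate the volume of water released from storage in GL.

ΔV ≈ 16.6 GL

A = 38100 acres = 1.542 × 10^8 m²
Δh = 3.21 ft = 0.9784 m
ΔV = Sy × A × Δh = 0.11 × 1.542 × 10^8 m² × 0.9784 m = 1.659 × 10^7 m³
ΔV = 1.659 × 10^7 m³ = 16.59 GL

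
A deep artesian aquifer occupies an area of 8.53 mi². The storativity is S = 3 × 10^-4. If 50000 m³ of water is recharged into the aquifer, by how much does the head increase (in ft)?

A = 8.53 mi² = 2.209 × 10^7 m²
Δh = ΔV / (S × A) = 50000 m³ / (3 × 10^-4 × 2.209 × 10^7 m²) = 7.544 m
Δh = 7.544 m = 24.75 ft

Δh ≈ 24.8 ft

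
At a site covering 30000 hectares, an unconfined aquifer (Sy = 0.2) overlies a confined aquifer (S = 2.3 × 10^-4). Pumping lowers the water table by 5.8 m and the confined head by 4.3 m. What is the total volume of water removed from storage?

ΔV ≈ 3.48 × 10^8 m³

A = 30000 hectares = 3 × 10^8 m²
Unconfined: ΔV_u = Sy × A × Δh_u = 0.2 × 3 × 10^8 × 5.8 = 3.48 × 10^8 m³
Confined: ΔV_c = S × A × Δh_c = 2.3 × 10^-4 × 3 × 10^8 × 4.3 = 2.967 × 10^5 m³
Total ΔV = 3.48 × 10^8 + 2.967 × 10^5 = 3.483 × 10^8 m³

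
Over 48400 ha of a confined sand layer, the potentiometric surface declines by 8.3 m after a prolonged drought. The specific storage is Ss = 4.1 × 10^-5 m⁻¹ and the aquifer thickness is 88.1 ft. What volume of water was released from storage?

ΔV ≈ 4.42 × 10^6 m³

b = 88.1 ft = 26.85 m
S = Ss × b = 4.1 × 10^-5 m⁻¹ × 26.85 m = 1.101 × 10^-3
A = 48400 ha = 4.84 × 10^8 m²
ΔV = S × A × Δh = 0.001101 × 4.84 × 10^8 m² × 8.3 m = 4.423 × 10^6 m³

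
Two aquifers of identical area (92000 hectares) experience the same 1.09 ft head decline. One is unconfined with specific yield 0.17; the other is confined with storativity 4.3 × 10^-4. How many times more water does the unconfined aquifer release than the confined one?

ΔV_u / ΔV_c ≈ 395

A = 92000 hectares = 9.2 × 10^8 m²
Δh = 1.09 ft = 0.3322 m
Unconfined: ΔV_u = Sy × A × Δh = 0.17 × 9.2 × 10^8 × 0.3322 = 5.196 × 10^7 m³
Confined: ΔV_c = S × A × Δh = 4.3 × 10^-4 × 9.2 × 10^8 × 0.3322 = 1.314 × 10^5 m³
Ratio = ΔV_u / ΔV_c = Sy / S = 0.17 / 4.3 × 10^-4 = 395.3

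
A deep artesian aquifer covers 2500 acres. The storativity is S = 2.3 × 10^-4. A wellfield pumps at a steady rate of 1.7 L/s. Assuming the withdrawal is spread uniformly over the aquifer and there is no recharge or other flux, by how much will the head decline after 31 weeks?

Δh ≈ 13.7 m

A = 2500 acres = 1.012 × 10^7 m²
Q = 1.7 L/s = 146.9 m³/d
t = 31 weeks = 217 d
ΔV = Q × t = 146.9 m³/d × 217 d = 31870 m³
Δh = ΔV / (S × A) = 31870 / (2.3 × 10^-4 × 1.012 × 10^7) = 13.7 m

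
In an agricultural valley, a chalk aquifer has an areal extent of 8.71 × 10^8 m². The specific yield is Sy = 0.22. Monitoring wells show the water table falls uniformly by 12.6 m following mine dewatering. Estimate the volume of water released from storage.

ΔV ≈ 2.41 × 10^9 m³

ΔV = Sy × A × Δh = 0.22 × 8.71 × 10^8 m² × 12.6 m = 2.414 × 10^9 m³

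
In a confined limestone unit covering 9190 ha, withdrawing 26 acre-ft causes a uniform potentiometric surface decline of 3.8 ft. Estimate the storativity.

A = 9190 ha = 9.19 × 10^7 m²
Δh = 3.8 ft = 1.158 m
ΔV = 26 acre-ft = 32070 m³
S = ΔV / (A × Δh) = 32070 m³ / (9.19 × 10^7 m² × 1.158 m) = 3.013 × 10^-4

S ≈ 3 × 10^-4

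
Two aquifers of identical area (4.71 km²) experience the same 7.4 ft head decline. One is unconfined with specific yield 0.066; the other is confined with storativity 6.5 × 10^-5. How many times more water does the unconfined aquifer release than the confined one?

A = 4.71 km² = 4.71 × 10^6 m²
Δh = 7.4 ft = 2.256 m
Unconfined: ΔV_u = Sy × A × Δh = 0.066 × 4.71 × 10^6 × 2.256 = 7.012 × 10^5 m³
Confined: ΔV_c = S × A × Δh = 6.5 × 10^-5 × 4.71 × 10^6 × 2.256 = 690.5 m³
Ratio = ΔV_u / ΔV_c = Sy / S = 0.066 / 6.5 × 10^-5 = 1015

ΔV_u / ΔV_c ≈ 1020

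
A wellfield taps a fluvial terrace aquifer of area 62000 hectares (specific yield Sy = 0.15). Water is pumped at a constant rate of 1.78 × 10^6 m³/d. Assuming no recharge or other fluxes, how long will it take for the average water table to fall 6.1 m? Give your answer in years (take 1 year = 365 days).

t ≈ 0.873 years

A = 62000 hectares = 6.2 × 10^8 m²
ΔV = Sy × A × Δh = 0.15 × 6.2 × 10^8 × 6.1 = 5.673 × 10^8 m³
t = ΔV / Q = 5.673 × 10^8 m³ / 1.78 × 10^6 m³/d = 318.7 d
t = 318.7 d ≈ 0.8732 years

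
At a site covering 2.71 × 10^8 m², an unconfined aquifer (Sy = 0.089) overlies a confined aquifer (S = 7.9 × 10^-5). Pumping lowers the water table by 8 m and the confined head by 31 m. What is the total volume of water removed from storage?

Unconfined: ΔV_u = Sy × A × Δh_u = 0.089 × 2.71 × 10^8 × 8 = 1.93 × 10^8 m³
Confined: ΔV_c = S × A × Δh_c = 7.9 × 10^-5 × 2.71 × 10^8 × 31 = 6.637 × 10^5 m³
Total ΔV = 1.93 × 10^8 + 6.637 × 10^5 = 1.936 × 10^8 m³

ΔV ≈ 1.94 × 10^8 m³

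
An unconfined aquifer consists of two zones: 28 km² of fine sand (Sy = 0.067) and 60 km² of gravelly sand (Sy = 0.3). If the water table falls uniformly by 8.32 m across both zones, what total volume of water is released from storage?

ΔV ≈ 1.65 × 10^8 m³

A₁ = 28 km² = 2.8 × 10^7 m²; A₂ = 60 km² = 6 × 10^7 m²
ΔV₁ = 0.067 × 2.8 × 10^7 × 8.32 = 1.561 × 10^7 m³
ΔV₂ = 0.3 × 6 × 10^7 × 8.32 = 1.498 × 10^8 m³
ΔV = ΔV₁ + ΔV₂ = 1.654 × 10^8 m³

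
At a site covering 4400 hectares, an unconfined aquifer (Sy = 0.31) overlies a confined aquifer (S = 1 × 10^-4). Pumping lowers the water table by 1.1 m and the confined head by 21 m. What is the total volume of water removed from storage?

A = 4400 hectares = 4.4 × 10^7 m²
Unconfined: ΔV_u = Sy × A × Δh_u = 0.31 × 4.4 × 10^7 × 1.1 = 1.5 × 10^7 m³
Confined: ΔV_c = S × A × Δh_c = 1 × 10^-4 × 4.4 × 10^7 × 21 = 92400 m³
Total ΔV = 1.5 × 10^7 + 92400 = 1.51 × 10^7 m³

ΔV ≈ 1.51 × 10^7 m³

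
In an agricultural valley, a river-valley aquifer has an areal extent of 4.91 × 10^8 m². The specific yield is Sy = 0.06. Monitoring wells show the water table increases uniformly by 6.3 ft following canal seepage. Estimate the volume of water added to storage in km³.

Δh = 6.3 ft = 1.92 m
ΔV = Sy × A × Δh = 0.06 × 4.91 × 10^8 m² × 1.92 m = 5.657 × 10^7 m³
ΔV = 5.657 × 10^7 m³ = 0.05657 km³

ΔV ≈ 0.0566 km³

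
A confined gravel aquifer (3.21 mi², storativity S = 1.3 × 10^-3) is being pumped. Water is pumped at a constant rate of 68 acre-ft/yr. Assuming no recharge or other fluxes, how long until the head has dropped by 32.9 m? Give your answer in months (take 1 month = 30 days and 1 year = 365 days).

t ≈ 51.6 months

A = 3.21 mi² = 8.314 × 10^6 m²
ΔV = S × A × Δh = 0.0013 × 8.314 × 10^6 × 32.9 = 3.556 × 10^5 m³
Q = 68 acre-ft/yr = 229.8 m³/d
t = ΔV / Q = 3.556 × 10^5 m³ / 229.8 m³/d = 1547 d
t = 1547 d ≈ 51.58 months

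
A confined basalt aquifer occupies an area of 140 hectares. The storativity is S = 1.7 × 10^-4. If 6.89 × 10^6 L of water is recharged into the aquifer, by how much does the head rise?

A = 140 hectares = 1.4 × 10^6 m²
ΔV = 6.89 × 10^6 L = 6890 m³
Δh = ΔV / (S × A) = 6890 m³ / (1.7 × 10^-4 × 1.4 × 10^6 m²) = 28.95 m

Δh ≈ 28.9 m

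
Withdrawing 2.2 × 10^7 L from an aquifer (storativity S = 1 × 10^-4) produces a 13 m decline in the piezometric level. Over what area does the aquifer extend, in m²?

ΔV = 2.2 × 10^7 L = 22000 m³
A = ΔV / (S × Δh) = 22000 / (1 × 10^-4 × 13) = 1.692 × 10^7 m²

A ≈ 1.69 × 10^7 m²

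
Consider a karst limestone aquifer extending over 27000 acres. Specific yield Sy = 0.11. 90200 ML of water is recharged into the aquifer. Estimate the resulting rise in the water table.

Δh ≈ 7.5 m

A = 27000 acres = 1.093 × 10^8 m²
ΔV = 90200 ML = 9.02 × 10^7 m³
Δh = ΔV / (Sy × A) = 9.02 × 10^7 m³ / (0.11 × 1.093 × 10^8 m²) = 7.505 m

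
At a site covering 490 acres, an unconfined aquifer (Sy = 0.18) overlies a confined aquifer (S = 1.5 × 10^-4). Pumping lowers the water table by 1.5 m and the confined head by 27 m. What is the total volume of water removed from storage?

ΔV ≈ 5.43 × 10^5 m³

A = 490 acres = 1.983 × 10^6 m²
Unconfined: ΔV_u = Sy × A × Δh_u = 0.18 × 1.983 × 10^6 × 1.5 = 5.354 × 10^5 m³
Confined: ΔV_c = S × A × Δh_c = 1.5 × 10^-4 × 1.983 × 10^6 × 27 = 8031 m³
Total ΔV = 5.354 × 10^5 + 8031 = 5.434 × 10^5 m³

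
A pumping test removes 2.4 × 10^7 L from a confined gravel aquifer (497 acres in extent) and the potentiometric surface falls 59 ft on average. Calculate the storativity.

A = 497 acres = 2.011 × 10^6 m²
Δh = 59 ft = 17.98 m
ΔV = 2.4 × 10^7 L = 24000 m³
S = ΔV / (A × Δh) = 24000 m³ / (2.011 × 10^6 m² × 17.98 m) = 6.635 × 10^-4

S ≈ 6.6 × 10^-4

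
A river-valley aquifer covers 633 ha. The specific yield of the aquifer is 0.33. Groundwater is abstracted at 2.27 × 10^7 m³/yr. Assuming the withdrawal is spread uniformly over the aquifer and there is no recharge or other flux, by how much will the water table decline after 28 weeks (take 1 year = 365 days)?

A = 633 ha = 6.33 × 10^6 m²
Q = 2.27 × 10^7 m³/yr = 62190 m³/d
t = 28 weeks = 196 d
ΔV = Q × t = 62190 m³/d × 196 d = 1.219 × 10^7 m³
Δh = ΔV / (Sy × A) = 1.219 × 10^7 / (0.33 × 6.33 × 10^6) = 5.835 m

Δh ≈ 5.84 m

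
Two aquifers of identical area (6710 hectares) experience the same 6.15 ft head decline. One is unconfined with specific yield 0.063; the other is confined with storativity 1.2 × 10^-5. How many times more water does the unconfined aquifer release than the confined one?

A = 6710 hectares = 6.71 × 10^7 m²
Δh = 6.15 ft = 1.875 m
Unconfined: ΔV_u = Sy × A × Δh = 0.063 × 6.71 × 10^7 × 1.875 = 7.924 × 10^6 m³
Confined: ΔV_c = S × A × Δh = 1.2 × 10^-5 × 6.71 × 10^7 × 1.875 = 1509 m³
Ratio = ΔV_u / ΔV_c = Sy / S = 0.063 / 1.2 × 10^-5 = 5250

ΔV_u / ΔV_c ≈ 5250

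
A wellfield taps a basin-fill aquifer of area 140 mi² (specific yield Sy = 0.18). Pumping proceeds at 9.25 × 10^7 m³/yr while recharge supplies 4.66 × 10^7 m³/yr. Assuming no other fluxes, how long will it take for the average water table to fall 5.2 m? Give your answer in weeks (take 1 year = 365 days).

A = 140 mi² = 3.626 × 10^8 m²
ΔV = Sy × A × Δh = 0.18 × 3.626 × 10^8 × 5.2 = 3.394 × 10^8 m³
Net withdrawal = 9.25 × 10^7 − 4.66 × 10^7 = 4.59 × 10^7 m³/yr = 1.258 × 10^5 m³/d
t = ΔV / Q = 3.394 × 10^8 m³ / 1.258 × 10^5 m³/d = 2699 d
t = 2699 d ≈ 385.6 weeks

t ≈ 386 weeks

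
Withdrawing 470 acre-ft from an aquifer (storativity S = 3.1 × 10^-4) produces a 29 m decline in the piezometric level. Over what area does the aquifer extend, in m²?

A ≈ 6.45 × 10^7 m²

ΔV = 470 acre-ft = 5.797 × 10^5 m³
A = ΔV / (S × Δh) = 5.797 × 10^5 / (3.1 × 10^-4 × 29) = 6.449 × 10^7 m²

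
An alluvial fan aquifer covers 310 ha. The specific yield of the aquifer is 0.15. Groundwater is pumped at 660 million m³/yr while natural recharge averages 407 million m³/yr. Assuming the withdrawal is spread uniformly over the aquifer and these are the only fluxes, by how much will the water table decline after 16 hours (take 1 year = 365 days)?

Δh ≈ 0.994 m

A = 310 ha = 3.1 × 10^6 m²
Net abstraction = 660 − 407 = 253 million m³/yr
Q_net = 253 million m³/yr = 6.932 × 10^5 m³/d
t = 16 hours = 0.6667 d
ΔV = Q × t = 6.932 × 10^5 m³/d × 0.6667 d = 4.621 × 10^5 m³
Δh = ΔV / (Sy × A) = 4.621 × 10^5 / (0.15 × 3.1 × 10^6) = 0.9938 m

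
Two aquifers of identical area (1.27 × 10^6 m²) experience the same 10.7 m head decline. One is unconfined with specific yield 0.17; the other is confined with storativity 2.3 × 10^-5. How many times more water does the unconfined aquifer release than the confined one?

Unconfined: ΔV_u = Sy × A × Δh = 0.17 × 1.27 × 10^6 × 10.7 = 2.31 × 10^6 m³
Confined: ΔV_c = S × A × Δh = 2.3 × 10^-5 × 1.27 × 10^6 × 10.7 = 312.5 m³
Ratio = ΔV_u / ΔV_c = Sy / S = 0.17 / 2.3 × 10^-5 = 7391

ΔV_u / ΔV_c ≈ 7390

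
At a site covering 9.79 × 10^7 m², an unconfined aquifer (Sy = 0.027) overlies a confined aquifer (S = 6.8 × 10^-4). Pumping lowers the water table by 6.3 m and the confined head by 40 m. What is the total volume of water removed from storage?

ΔV ≈ 1.93 × 10^7 m³

Unconfined: ΔV_u = Sy × A × Δh_u = 0.027 × 9.79 × 10^7 × 6.3 = 1.665 × 10^7 m³
Confined: ΔV_c = S × A × Δh_c = 6.8 × 10^-4 × 9.79 × 10^7 × 40 = 2.663 × 10^6 m³
Total ΔV = 1.665 × 10^7 + 2.663 × 10^6 = 1.932 × 10^7 m³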